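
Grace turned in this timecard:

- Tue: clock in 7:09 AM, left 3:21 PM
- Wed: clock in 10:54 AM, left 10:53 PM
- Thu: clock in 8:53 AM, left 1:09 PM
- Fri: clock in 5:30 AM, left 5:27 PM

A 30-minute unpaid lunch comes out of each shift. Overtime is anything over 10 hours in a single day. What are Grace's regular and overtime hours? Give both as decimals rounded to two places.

Tue: 7:09 AM–3:21 PM = 8 h 12 min; less 30 min break → 7 h 42 min
Wed: 10:54 AM–10:53 PM = 11 h 59 min; less 30 min break → 11 h 29 min
Thu: 8:53 AM–1:09 PM = 4 h 16 min; less 30 min break → 3 h 46 min
Fri: 5:30 AM–5:27 PM = 11 h 57 min; less 30 min break → 11 h 27 min
Tue reg 7 h 42 min / OT 0 h 0 min; Wed reg 10 h 0 min / OT 1 h 29 min; Thu reg 3 h 46 min / OT 0 h 0 min; Fri reg 10 h 0 min / OT 1 h 27 min.
Totals: regular 31 h 28 min, overtime 2 h 56 min.

Regular 31.47 hours, overtime 2.93 hours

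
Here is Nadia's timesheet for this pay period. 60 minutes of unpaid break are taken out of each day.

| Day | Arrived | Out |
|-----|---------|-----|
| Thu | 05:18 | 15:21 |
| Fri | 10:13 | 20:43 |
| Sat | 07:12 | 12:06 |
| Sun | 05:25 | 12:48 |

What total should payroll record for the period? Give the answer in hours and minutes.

Thu: 05:18–15:21 = 10 h 3 min; less 60 min break → 9 h 3 min
Fri: 10:13–20:43 = 10 h 30 min; less 60 min break → 9 h 30 min
Sat: 07:12–12:06 = 4 h 54 min; less 60 min break → 3 h 54 min
Sun: 05:25–12:48 = 7 h 23 min; less 60 min break → 6 h 23 min
Total: 9 h 3 min + 9 h 30 min + 3 h 54 min + 6 h 23 min = 28 h 50 min.

28 h 50 min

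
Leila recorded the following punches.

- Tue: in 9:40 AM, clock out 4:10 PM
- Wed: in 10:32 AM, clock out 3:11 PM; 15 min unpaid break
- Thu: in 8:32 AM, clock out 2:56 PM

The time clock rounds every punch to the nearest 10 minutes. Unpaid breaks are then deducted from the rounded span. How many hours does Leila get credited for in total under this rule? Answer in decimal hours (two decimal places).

Tue: in 9:40 AM→9:40 AM, out 4:10 PM→4:10 PM; 6 h 30 min
Wed: in 10:32 AM→10:30 AM, out 3:11 PM→3:10 PM; 4 h 40 min − 15 min = 4 h 25 min
Thu: in 8:32 AM→8:30 AM, out 2:56 PM→3:00 PM; 6 h 30 min
Total credited: 17 h 25 min.

17.42 hours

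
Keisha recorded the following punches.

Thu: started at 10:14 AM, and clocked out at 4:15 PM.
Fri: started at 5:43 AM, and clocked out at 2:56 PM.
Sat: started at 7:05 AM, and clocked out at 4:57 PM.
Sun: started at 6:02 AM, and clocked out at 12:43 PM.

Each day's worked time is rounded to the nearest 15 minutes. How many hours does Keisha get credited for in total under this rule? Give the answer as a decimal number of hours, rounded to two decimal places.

31.75 hours

Thu: 10:14 AM–4:15 PM = 6 h 1 min → rounds to 6 h 0 min
Fri: 5:43 AM–2:56 PM = 9 h 13 min → rounds to 9 h 15 min
Sat: 7:05 AM–4:57 PM = 9 h 52 min → rounds to 9 h 45 min
Sun: 6:02 AM–12:43 PM = 6 h 41 min → rounds to 6 h 45 min
Total credited: 31 h 45 min.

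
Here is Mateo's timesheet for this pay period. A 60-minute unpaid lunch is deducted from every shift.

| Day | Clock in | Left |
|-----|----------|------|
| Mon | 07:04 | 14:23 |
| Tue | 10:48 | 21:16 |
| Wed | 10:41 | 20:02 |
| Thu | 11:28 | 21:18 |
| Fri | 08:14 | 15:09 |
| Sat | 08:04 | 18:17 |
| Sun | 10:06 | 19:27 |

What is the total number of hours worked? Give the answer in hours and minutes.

56 h 27 min

Mon: 07:04–14:23 = 7 h 19 min; less 60 min break → 6 h 19 min
Tue: 10:48–21:16 = 10 h 28 min; less 60 min break → 9 h 28 min
Wed: 10:41–20:02 = 9 h 21 min; less 60 min break → 8 h 21 min
Thu: 11:28–21:18 = 9 h 50 min; less 60 min break → 8 h 50 min
Fri: 08:14–15:09 = 6 h 55 min; less 60 min break → 5 h 55 min
Sat: 08:04–18:17 = 10 h 13 min; less 60 min break → 9 h 13 min
Sun: 10:06–19:27 = 9 h 21 min; less 60 min break → 8 h 21 min
Total: 6 h 19 min + 9 h 28 min + 8 h 21 min + 8 h 50 min + 5 h 55 min + 9 h 13 min + 8 h 21 min = 56 h 27 min.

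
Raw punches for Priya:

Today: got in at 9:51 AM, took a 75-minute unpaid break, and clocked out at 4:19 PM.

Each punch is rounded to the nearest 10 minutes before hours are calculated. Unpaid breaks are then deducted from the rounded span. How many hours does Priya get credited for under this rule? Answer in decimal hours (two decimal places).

Today: in 9:51 AM→9:50 AM, out 4:19 PM→4:20 PM; 6 h 30 min − 75 min = 5 h 15 min

5.25 hours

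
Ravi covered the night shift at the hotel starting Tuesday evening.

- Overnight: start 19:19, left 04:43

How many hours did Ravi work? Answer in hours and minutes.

9 h 24 min

Overnight: 19:19 → midnight = 4 h 41 min; midnight → 04:43 = 4 h 43 min; span 9 h 24 min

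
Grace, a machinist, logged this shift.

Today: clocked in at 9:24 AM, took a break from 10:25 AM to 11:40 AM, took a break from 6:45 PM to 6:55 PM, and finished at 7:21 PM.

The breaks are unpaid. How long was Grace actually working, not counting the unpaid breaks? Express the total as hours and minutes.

8 h 32 min

Today: 9:24 AM–7:21 PM = 9 h 57 min; less 85 min break → 8 h 32 min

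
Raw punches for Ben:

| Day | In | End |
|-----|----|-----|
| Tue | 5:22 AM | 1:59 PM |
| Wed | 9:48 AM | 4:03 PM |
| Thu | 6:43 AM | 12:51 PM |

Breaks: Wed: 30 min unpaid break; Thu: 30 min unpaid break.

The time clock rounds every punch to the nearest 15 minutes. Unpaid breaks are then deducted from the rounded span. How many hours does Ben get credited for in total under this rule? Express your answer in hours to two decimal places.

Tue: in 5:22 AM→5:15 AM, out 1:59 PM→2:00 PM; 8 h 45 min
Wed: in 9:48 AM→9:45 AM, out 4:03 PM→4:00 PM; 6 h 15 min − 30 min = 5 h 45 min
Thu: in 6:43 AM→6:45 AM, out 12:51 PM→12:45 PM; 6 h 0 min − 30 min = 5 h 30 min
Total credited: 20 h 0 min.

20.00 hours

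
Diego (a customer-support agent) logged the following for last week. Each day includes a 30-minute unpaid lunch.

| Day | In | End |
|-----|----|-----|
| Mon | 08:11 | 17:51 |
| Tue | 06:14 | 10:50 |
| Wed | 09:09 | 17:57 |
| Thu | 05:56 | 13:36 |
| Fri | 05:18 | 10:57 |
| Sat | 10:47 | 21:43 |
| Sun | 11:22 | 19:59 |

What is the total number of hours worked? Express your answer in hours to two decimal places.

Mon: 08:11–17:51 = 9 h 40 min; less 30 min break → 9 h 10 min
Tue: 06:14–10:50 = 4 h 36 min; less 30 min break → 4 h 6 min
Wed: 09:09–17:57 = 8 h 48 min; less 30 min break → 8 h 18 min
Thu: 05:56–13:36 = 7 h 40 min; less 30 min break → 7 h 10 min
Fri: 05:18–10:57 = 5 h 39 min; less 30 min break → 5 h 9 min
Sat: 10:47–21:43 = 10 h 56 min; less 30 min break → 10 h 26 min
Sun: 11:22–19:59 = 8 h 37 min; less 30 min break → 8 h 7 min
Total: 9 h 10 min + 4 h 6 min + 8 h 18 min + 7 h 10 min + 5 h 9 min + 10 h 26 min + 8 h 7 min = 52 h 26 min.

52.43 hours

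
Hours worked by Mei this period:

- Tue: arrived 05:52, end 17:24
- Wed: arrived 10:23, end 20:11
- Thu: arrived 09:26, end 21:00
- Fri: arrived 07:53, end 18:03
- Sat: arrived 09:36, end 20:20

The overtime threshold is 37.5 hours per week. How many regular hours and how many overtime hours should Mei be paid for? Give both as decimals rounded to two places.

Tue: 05:52–17:24 = 11 h 32 min
Wed: 10:23–20:11 = 9 h 48 min
Thu: 09:26–21:00 = 11 h 34 min
Fri: 07:53–18:03 = 10 h 10 min
Sat: 09:36–20:20 = 10 h 44 min
Total worked: 53 h 48 min = 53.80 h.
Threshold 37.5 h → overtime 16 h 18 min, regular 37 h 30 min.

Regular 37.50 hours, overtime 16.30 hours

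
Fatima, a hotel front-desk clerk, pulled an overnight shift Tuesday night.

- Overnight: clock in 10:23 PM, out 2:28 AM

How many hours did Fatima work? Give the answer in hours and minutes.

4 h 5 min

Overnight: 10:23 PM → midnight = 1 h 37 min; midnight → 2:28 AM = 2 h 28 min; span 4 h 5 min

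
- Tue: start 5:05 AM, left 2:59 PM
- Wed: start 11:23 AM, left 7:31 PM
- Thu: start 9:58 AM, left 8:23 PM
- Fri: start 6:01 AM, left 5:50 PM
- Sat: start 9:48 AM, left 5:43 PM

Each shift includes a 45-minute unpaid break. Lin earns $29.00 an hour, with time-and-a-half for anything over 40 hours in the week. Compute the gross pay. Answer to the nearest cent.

Tue: 5:05 AM–2:59 PM = 9 h 54 min; less 45 min break → 9 h 9 min
Wed: 11:23 AM–7:31 PM = 8 h 8 min; less 45 min break → 7 h 23 min
Thu: 9:58 AM–8:23 PM = 10 h 25 min; less 45 min break → 9 h 40 min
Fri: 6:01 AM–5:50 PM = 11 h 49 min; less 45 min break → 11 h 4 min
Sat: 9:48 AM–5:43 PM = 7 h 55 min; less 45 min break → 7 h 10 min
Total worked: 44 h 26 min = 2666 min.
Regular 40 h 0 min = 2400 min at $29.00/h; overtime 4 h 26 min = 266 min at $43.50/h.
Pay = (2400 × $29.00 + 266 × $43.50) ÷ 60 = $1352.85.

$1352.85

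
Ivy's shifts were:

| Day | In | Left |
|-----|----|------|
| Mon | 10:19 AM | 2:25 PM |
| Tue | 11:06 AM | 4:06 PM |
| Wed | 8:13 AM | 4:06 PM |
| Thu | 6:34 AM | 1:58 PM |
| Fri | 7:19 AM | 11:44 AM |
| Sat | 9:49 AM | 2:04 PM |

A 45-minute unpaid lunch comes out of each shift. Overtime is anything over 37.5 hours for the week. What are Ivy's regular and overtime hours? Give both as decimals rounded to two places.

Regular 28.55 hours, overtime 0.00 hours

Mon: 10:19 AM–2:25 PM = 4 h 6 min; less 45 min break → 3 h 21 min
Tue: 11:06 AM–4:06 PM = 5 h 0 min; less 45 min break → 4 h 15 min
Wed: 8:13 AM–4:06 PM = 7 h 53 min; less 45 min break → 7 h 8 min
Thu: 6:34 AM–1:58 PM = 7 h 24 min; less 45 min break → 6 h 39 min
Fri: 7:19 AM–11:44 AM = 4 h 25 min; less 45 min break → 3 h 40 min
Sat: 9:49 AM–2:04 PM = 4 h 15 min; less 45 min break → 3 h 30 min
Total worked: 28 h 33 min = 28.55 h.
Threshold 37.5 h → overtime 0 h 0 min, regular 28 h 33 min.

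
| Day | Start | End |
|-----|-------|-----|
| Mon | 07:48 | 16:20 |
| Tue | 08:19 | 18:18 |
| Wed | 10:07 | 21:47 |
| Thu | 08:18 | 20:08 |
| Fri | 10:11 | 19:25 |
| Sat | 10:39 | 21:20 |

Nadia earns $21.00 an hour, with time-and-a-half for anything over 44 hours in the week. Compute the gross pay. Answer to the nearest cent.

Mon: 07:48–16:20 = 8 h 32 min
Tue: 08:19–18:18 = 9 h 59 min
Wed: 10:07–21:47 = 11 h 40 min
Thu: 08:18–20:08 = 11 h 50 min
Fri: 10:11–19:25 = 9 h 14 min
Sat: 10:39–21:20 = 10 h 41 min
Total worked: 61 h 56 min = 3716 min.
Regular 44 h 0 min = 2640 min at $21.00/h; overtime 17 h 56 min = 1076 min at $31.50/h.
Pay = (2640 × $21.00 + 1076 × $31.50) ÷ 60 = $1488.90.

$1488.90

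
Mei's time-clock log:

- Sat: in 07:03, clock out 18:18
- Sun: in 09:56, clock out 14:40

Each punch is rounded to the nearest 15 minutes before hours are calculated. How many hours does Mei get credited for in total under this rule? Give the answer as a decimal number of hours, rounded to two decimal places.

16.00 hours

Sat: in 07:03→07:00, out 18:18→18:15; 11 h 15 min
Sun: in 09:56→10:00, out 14:40→14:45; 4 h 45 min
Total credited: 16 h 0 min.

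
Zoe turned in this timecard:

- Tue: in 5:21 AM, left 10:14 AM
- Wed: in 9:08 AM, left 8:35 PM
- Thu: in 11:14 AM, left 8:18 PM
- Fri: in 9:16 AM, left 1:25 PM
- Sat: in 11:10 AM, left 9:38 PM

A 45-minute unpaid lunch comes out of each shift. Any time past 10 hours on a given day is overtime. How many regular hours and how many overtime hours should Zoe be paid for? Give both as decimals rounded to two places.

Regular 35.57 hours, overtime 0.70 hours

Tue: 5:21 AM–10:14 AM = 4 h 53 min; less 45 min break → 4 h 8 min
Wed: 9:08 AM–8:35 PM = 11 h 27 min; less 45 min break → 10 h 42 min
Thu: 11:14 AM–8:18 PM = 9 h 4 min; less 45 min break → 8 h 19 min
Fri: 9:16 AM–1:25 PM = 4 h 9 min; less 45 min break → 3 h 24 min
Sat: 11:10 AM–9:38 PM = 10 h 28 min; less 45 min break → 9 h 43 min
Tue reg 4 h 8 min / OT 0 h 0 min; Wed reg 10 h 0 min / OT 0 h 42 min; Thu reg 8 h 19 min / OT 0 h 0 min; Fri reg 3 h 24 min / OT 0 h 0 min; Sat reg 9 h 43 min / OT 0 h 0 min.
Totals: regular 35 h 34 min, overtime 0 h 42 min.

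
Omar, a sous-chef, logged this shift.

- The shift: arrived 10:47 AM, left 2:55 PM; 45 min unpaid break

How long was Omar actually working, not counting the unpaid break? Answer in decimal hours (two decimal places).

3.38 hours

The shift: 10:47 AM–2:55 PM = 4 h 8 min; less 45 min break → 3 h 23 min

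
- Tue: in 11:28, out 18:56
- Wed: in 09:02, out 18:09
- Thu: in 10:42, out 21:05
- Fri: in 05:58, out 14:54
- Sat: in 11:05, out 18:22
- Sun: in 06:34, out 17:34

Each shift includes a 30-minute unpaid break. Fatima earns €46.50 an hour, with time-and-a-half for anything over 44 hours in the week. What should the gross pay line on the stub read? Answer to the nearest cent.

Tue: 11:28–18:56 = 7 h 28 min; less 30 min break → 6 h 58 min
Wed: 09:02–18:09 = 9 h 7 min; less 30 min break → 8 h 37 min
Thu: 10:42–21:05 = 10 h 23 min; less 30 min break → 9 h 53 min
Fri: 05:58–14:54 = 8 h 56 min; less 30 min break → 8 h 26 min
Sat: 11:05–18:22 = 7 h 17 min; less 30 min break → 6 h 47 min
Sun: 06:34–17:34 = 11 h 0 min; less 30 min break → 10 h 30 min
Total worked: 51 h 11 min = 3071 min.
Regular 44 h 0 min = 2640 min at €46.50/h; overtime 7 h 11 min = 431 min at €69.75/h.
Pay = (2640 × €46.50 + 431 × €69.75) ÷ 60 = €2547.04.

€2547.04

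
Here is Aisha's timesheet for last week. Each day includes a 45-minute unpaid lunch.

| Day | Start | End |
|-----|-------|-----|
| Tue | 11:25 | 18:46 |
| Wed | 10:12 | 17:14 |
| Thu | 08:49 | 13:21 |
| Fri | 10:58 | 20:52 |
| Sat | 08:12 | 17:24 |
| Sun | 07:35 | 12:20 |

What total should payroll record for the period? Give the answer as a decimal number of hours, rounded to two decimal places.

38.27 hours

Tue: 11:25–18:46 = 7 h 21 min; less 45 min break → 6 h 36 min
Wed: 10:12–17:14 = 7 h 2 min; less 45 min break → 6 h 17 min
Thu: 08:49–13:21 = 4 h 32 min; less 45 min break → 3 h 47 min
Fri: 10:58–20:52 = 9 h 54 min; less 45 min break → 9 h 9 min
Sat: 08:12–17:24 = 9 h 12 min; less 45 min break → 8 h 27 min
Sun: 07:35–12:20 = 4 h 45 min; less 45 min break → 4 h 0 min
Total: 6 h 36 min + 6 h 17 min + 3 h 47 min + 9 h 9 min + 8 h 27 min + 4 h 0 min = 38 h 16 min.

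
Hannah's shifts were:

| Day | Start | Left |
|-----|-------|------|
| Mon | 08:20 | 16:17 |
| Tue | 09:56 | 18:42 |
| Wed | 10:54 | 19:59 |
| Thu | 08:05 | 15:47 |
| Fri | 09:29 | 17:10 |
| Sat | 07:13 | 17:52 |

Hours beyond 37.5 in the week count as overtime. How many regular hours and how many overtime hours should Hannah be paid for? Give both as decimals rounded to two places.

Regular 37.50 hours, overtime 14.33 hours

Mon: 08:20–16:17 = 7 h 57 min
Tue: 09:56–18:42 = 8 h 46 min
Wed: 10:54–19:59 = 9 h 5 min
Thu: 08:05–15:47 = 7 h 42 min
Fri: 09:29–17:10 = 7 h 41 min
Sat: 07:13–17:52 = 10 h 39 min
Total worked: 51 h 50 min = 51.83 h.
Threshold 37.5 h → overtime 14 h 20 min, regular 37 h 30 min.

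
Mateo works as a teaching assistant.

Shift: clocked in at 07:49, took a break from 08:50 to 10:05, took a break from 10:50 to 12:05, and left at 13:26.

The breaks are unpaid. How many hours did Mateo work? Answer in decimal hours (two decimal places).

Shift: 07:49–13:26 = 5 h 37 min; less 150 min break → 3 h 7 min

3.12 hours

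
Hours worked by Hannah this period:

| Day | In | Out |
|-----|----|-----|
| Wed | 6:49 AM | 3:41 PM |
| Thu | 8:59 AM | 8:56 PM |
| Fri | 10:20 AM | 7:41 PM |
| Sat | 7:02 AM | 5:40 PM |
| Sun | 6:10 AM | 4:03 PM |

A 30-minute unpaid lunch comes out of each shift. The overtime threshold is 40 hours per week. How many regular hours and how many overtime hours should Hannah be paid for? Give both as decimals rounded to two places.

Regular 40.00 hours, overtime 8.18 hours

Wed: 6:49 AM–3:41 PM = 8 h 52 min; less 30 min break → 8 h 22 min
Thu: 8:59 AM–8:56 PM = 11 h 57 min; less 30 min break → 11 h 27 min
Fri: 10:20 AM–7:41 PM = 9 h 21 min; less 30 min break → 8 h 51 min
Sat: 7:02 AM–5:40 PM = 10 h 38 min; less 30 min break → 10 h 8 min
Sun: 6:10 AM–4:03 PM = 9 h 53 min; less 30 min break → 9 h 23 min
Total worked: 48 h 11 min = 48.18 h.
Threshold 40 h → overtime 8 h 11 min, regular 40 h 0 min.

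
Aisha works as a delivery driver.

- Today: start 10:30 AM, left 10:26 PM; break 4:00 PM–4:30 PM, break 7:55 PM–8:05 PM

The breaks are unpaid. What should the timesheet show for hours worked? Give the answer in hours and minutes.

Today: 10:30 AM–10:26 PM = 11 h 56 min; less 40 min break → 11 h 16 min

11 h 16 min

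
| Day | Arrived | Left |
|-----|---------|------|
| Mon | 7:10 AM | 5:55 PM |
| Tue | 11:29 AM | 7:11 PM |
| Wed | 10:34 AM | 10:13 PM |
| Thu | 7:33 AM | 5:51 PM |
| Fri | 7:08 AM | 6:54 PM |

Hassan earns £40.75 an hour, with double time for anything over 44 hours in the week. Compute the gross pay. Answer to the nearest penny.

Mon: 7:10 AM–5:55 PM = 10 h 45 min
Tue: 11:29 AM–7:11 PM = 7 h 42 min
Wed: 10:34 AM–10:13 PM = 11 h 39 min
Thu: 7:33 AM–5:51 PM = 10 h 18 min
Fri: 7:08 AM–6:54 PM = 11 h 46 min
Total worked: 52 h 10 min = 3130 min.
Regular 44 h 0 min = 2640 min at £40.75/h; overtime 8 h 10 min = 490 min at £81.50/h.
Pay = (2640 × £40.75 + 490 × £81.50) ÷ 60 = £2458.58.

£2458.58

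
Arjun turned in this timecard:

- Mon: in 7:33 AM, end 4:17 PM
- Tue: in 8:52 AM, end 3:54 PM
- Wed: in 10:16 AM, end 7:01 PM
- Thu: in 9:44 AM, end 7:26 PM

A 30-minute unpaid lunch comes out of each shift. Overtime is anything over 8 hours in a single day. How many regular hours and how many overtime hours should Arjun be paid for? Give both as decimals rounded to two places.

Regular 30.53 hours, overtime 1.68 hours

Mon: 7:33 AM–4:17 PM = 8 h 44 min; less 30 min break → 8 h 14 min
Tue: 8:52 AM–3:54 PM = 7 h 2 min; less 30 min break → 6 h 32 min
Wed: 10:16 AM–7:01 PM = 8 h 45 min; less 30 min break → 8 h 15 min
Thu: 9:44 AM–7:26 PM = 9 h 42 min; less 30 min break → 9 h 12 min
Mon reg 8 h 0 min / OT 0 h 14 min; Tue reg 6 h 32 min / OT 0 h 0 min; Wed reg 8 h 0 min / OT 0 h 15 min; Thu reg 8 h 0 min / OT 1 h 12 min.
Totals: regular 30 h 32 min, overtime 1 h 41 min.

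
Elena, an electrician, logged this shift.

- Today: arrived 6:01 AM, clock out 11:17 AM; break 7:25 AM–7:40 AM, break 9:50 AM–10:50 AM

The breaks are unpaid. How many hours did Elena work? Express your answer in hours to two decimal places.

Today: 6:01 AM–11:17 AM = 5 h 16 min; less 75 min break → 4 h 1 min

4.02 hours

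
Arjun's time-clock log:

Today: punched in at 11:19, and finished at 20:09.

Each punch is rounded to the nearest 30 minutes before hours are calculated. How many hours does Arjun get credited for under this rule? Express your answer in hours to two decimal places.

8.50 hours

Today: in 11:19→11:30, out 20:09→20:00; 8 h 30 min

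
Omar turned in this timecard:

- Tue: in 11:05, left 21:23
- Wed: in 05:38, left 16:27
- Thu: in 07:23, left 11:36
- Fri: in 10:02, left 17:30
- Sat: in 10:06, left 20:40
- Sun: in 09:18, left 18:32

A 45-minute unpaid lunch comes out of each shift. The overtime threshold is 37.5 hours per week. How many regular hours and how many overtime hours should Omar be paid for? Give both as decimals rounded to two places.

Tue: 11:05–21:23 = 10 h 18 min; less 45 min break → 9 h 33 min
Wed: 05:38–16:27 = 10 h 49 min; less 45 min break → 10 h 4 min
Thu: 07:23–11:36 = 4 h 13 min; less 45 min break → 3 h 28 min
Fri: 10:02–17:30 = 7 h 28 min; less 45 min break → 6 h 43 min
Sat: 10:06–20:40 = 10 h 34 min; less 45 min break → 9 h 49 min
Sun: 09:18–18:32 = 9 h 14 min; less 45 min break → 8 h 29 min
Total worked: 48 h 6 min = 48.10 h.
Threshold 37.5 h → overtime 10 h 36 min, regular 37 h 30 min.

Regular 37.50 hours, overtime 10.60 hours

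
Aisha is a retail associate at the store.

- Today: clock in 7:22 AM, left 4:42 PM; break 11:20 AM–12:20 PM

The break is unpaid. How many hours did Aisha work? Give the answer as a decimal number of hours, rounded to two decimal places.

Today: 7:22 AM–4:42 PM = 9 h 20 min; less 60 min break → 8 h 20 min

8.33 hours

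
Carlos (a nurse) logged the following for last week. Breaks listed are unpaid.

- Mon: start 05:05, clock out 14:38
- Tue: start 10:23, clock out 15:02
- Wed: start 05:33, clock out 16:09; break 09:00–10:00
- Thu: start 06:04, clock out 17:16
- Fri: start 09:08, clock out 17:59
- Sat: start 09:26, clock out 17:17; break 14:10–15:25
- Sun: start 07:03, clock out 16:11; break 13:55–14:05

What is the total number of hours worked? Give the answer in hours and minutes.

59 h 25 min

Mon: 05:05–14:38 = 9 h 33 min
Tue: 10:23–15:02 = 4 h 39 min
Wed: 05:33–16:09 = 10 h 36 min; less 60 min break → 9 h 36 min
Thu: 06:04–17:16 = 11 h 12 min
Fri: 09:08–17:59 = 8 h 51 min
Sat: 09:26–17:17 = 7 h 51 min; less 75 min break → 6 h 36 min
Sun: 07:03–16:11 = 9 h 8 min; less 10 min break → 8 h 58 min
Total: 9 h 33 min + 4 h 39 min + 9 h 36 min + 11 h 12 min + 8 h 51 min + 6 h 36 min + 8 h 58 min = 59 h 25 min.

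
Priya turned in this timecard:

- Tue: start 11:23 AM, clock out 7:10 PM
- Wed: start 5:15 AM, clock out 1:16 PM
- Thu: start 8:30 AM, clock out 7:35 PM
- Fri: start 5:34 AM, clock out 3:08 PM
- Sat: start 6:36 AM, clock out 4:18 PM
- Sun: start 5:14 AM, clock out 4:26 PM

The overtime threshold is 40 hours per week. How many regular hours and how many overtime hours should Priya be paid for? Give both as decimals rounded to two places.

Regular 40.00 hours, overtime 17.35 hours

Tue: 11:23 AM–7:10 PM = 7 h 47 min
Wed: 5:15 AM–1:16 PM = 8 h 1 min
Thu: 8:30 AM–7:35 PM = 11 h 5 min
Fri: 5:34 AM–3:08 PM = 9 h 34 min
Sat: 6:36 AM–4:18 PM = 9 h 42 min
Sun: 5:14 AM–4:26 PM = 11 h 12 min
Total worked: 57 h 21 min = 57.35 h.
Threshold 40 h → overtime 17 h 21 min, regular 40 h 0 min.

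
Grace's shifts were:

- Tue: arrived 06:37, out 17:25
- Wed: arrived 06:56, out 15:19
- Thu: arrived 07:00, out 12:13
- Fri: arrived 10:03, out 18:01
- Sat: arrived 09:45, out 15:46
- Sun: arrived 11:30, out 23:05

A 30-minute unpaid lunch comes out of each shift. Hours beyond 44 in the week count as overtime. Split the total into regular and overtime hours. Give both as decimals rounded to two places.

Regular 44.00 hours, overtime 2.97 hours

Tue: 06:37–17:25 = 10 h 48 min; less 30 min break → 10 h 18 min
Wed: 06:56–15:19 = 8 h 23 min; less 30 min break → 7 h 53 min
Thu: 07:00–12:13 = 5 h 13 min; less 30 min break → 4 h 43 min
Fri: 10:03–18:01 = 7 h 58 min; less 30 min break → 7 h 28 min
Sat: 09:45–15:46 = 6 h 1 min; less 30 min break → 5 h 31 min
Sun: 11:30–23:05 = 11 h 35 min; less 30 min break → 11 h 5 min
Total worked: 46 h 58 min = 46.97 h.
Threshold 44 h → overtime 2 h 58 min, regular 44 h 0 min.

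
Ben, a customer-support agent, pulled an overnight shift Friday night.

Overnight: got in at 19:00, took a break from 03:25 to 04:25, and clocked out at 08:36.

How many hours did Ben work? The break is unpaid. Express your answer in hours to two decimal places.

12.60 hours

Overnight: 19:00 → midnight = 5 h 0 min; midnight → 08:36 = 8 h 36 min; span 13 h 36 min; less 60 min break → 12 h 36 min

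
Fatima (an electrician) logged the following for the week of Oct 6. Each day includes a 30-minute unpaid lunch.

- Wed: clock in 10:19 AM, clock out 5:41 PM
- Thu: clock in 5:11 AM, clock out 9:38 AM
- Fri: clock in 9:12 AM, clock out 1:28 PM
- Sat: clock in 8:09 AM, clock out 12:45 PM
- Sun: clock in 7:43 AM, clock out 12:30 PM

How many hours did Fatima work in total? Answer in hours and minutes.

Wed: 10:19 AM–5:41 PM = 7 h 22 min; less 30 min break → 6 h 52 min
Thu: 5:11 AM–9:38 AM = 4 h 27 min; less 30 min break → 3 h 57 min
Fri: 9:12 AM–1:28 PM = 4 h 16 min; less 30 min break → 3 h 46 min
Sat: 8:09 AM–12:45 PM = 4 h 36 min; less 30 min break → 4 h 6 min
Sun: 7:43 AM–12:30 PM = 4 h 47 min; less 30 min break → 4 h 17 min
Total: 6 h 52 min + 3 h 57 min + 3 h 46 min + 4 h 6 min + 4 h 17 min = 22 h 58 min.

22 h 58 min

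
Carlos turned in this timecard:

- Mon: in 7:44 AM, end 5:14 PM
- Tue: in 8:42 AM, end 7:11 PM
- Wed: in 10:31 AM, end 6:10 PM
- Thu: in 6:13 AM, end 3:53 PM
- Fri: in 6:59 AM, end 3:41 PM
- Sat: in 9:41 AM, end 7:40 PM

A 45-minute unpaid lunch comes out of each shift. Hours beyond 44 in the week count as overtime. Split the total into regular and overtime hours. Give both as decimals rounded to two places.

Mon: 7:44 AM–5:14 PM = 9 h 30 min; less 45 min break → 8 h 45 min
Tue: 8:42 AM–7:11 PM = 10 h 29 min; less 45 min break → 9 h 44 min
Wed: 10:31 AM–6:10 PM = 7 h 39 min; less 45 min break → 6 h 54 min
Thu: 6:13 AM–3:53 PM = 9 h 40 min; less 45 min break → 8 h 55 min
Fri: 6:59 AM–3:41 PM = 8 h 42 min; less 45 min break → 7 h 57 min
Sat: 9:41 AM–7:40 PM = 9 h 59 min; less 45 min break → 9 h 14 min
Total worked: 51 h 29 min = 51.48 h.
Threshold 44 h → overtime 7 h 29 min, regular 44 h 0 min.

Regular 44.00 hours, overtime 7.48 hours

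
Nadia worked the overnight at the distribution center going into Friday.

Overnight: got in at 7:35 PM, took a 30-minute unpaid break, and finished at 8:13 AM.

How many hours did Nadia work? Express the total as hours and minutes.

12 h 8 min

Overnight: 7:35 PM → midnight = 4 h 25 min; midnight → 8:13 AM = 8 h 13 min; span 12 h 38 min; less 30 min break → 12 h 8 min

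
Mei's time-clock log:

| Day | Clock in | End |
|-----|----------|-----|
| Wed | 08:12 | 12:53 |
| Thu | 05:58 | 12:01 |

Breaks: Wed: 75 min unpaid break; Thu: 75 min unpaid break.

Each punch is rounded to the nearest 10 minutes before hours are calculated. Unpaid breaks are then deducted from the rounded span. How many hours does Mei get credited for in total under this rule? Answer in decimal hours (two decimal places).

8.17 hours

Wed: in 08:12→08:10, out 12:53→12:50; 4 h 40 min − 75 min = 3 h 25 min
Thu: in 05:58→06:00, out 12:01→12:00; 6 h 0 min − 75 min = 4 h 45 min
Total credited: 8 h 10 min.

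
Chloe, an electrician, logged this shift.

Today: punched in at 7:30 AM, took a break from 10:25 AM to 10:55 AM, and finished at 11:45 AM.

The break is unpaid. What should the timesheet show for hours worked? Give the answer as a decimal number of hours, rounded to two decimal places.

3.75 hours

Today: 7:30 AM–11:45 AM = 4 h 15 min; less 30 min break → 3 h 45 min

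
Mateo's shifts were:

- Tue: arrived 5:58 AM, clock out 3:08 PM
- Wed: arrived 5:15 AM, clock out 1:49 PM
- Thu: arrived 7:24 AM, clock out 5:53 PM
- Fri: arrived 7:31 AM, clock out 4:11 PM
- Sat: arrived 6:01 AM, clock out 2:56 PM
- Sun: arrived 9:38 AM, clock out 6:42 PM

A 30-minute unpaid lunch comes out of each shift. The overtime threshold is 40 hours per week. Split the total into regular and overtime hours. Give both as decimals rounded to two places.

Regular 40.00 hours, overtime 11.87 hours

Tue: 5:58 AM–3:08 PM = 9 h 10 min; less 30 min break → 8 h 40 min
Wed: 5:15 AM–1:49 PM = 8 h 34 min; less 30 min break → 8 h 4 min
Thu: 7:24 AM–5:53 PM = 10 h 29 min; less 30 min break → 9 h 59 min
Fri: 7:31 AM–4:11 PM = 8 h 40 min; less 30 min break → 8 h 10 min
Sat: 6:01 AM–2:56 PM = 8 h 55 min; less 30 min break → 8 h 25 min
Sun: 9:38 AM–6:42 PM = 9 h 4 min; less 30 min break → 8 h 34 min
Total worked: 51 h 52 min = 51.87 h.
Threshold 40 h → overtime 11 h 52 min, regular 40 h 0 min.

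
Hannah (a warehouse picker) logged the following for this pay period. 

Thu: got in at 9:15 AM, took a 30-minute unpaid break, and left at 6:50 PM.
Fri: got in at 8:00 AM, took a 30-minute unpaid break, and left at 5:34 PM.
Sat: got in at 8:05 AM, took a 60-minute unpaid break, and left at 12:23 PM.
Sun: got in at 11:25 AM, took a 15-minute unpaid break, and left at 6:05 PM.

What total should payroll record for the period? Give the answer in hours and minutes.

27 h 52 min

Thu: 9:15 AM–6:50 PM = 9 h 35 min; less 30 min break → 9 h 5 min
Fri: 8:00 AM–5:34 PM = 9 h 34 min; less 30 min break → 9 h 4 min
Sat: 8:05 AM–12:23 PM = 4 h 18 min; less 60 min break → 3 h 18 min
Sun: 11:25 AM–6:05 PM = 6 h 40 min; less 15 min break → 6 h 25 min
Total: 9 h 5 min + 9 h 4 min + 3 h 18 min + 6 h 25 min = 27 h 52 min.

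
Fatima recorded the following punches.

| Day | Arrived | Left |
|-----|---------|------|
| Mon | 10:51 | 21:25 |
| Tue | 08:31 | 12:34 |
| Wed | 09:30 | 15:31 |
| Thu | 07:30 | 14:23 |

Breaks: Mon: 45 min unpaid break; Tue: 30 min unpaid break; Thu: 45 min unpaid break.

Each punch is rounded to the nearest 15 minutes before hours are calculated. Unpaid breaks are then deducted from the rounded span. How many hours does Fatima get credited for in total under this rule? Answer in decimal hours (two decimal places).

25.75 hours

Mon: in 10:51→10:45, out 21:25→21:30; 10 h 45 min − 45 min = 10 h 0 min
Tue: in 08:31→08:30, out 12:34→12:30; 4 h 0 min − 30 min = 3 h 30 min
Wed: in 09:30→09:30, out 15:31→15:30; 6 h 0 min
Thu: in 07:30→07:30, out 14:23→14:30; 7 h 0 min − 45 min = 6 h 15 min
Total credited: 25 h 45 min.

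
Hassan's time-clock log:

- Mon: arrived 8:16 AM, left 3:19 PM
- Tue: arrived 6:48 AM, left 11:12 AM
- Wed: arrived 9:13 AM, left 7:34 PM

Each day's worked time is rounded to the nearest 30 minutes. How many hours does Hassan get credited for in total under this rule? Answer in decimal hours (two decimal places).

Mon: 8:16 AM–3:19 PM = 7 h 3 min → rounds to 7 h 0 min
Tue: 6:48 AM–11:12 AM = 4 h 24 min → rounds to 4 h 30 min
Wed: 9:13 AM–7:34 PM = 10 h 21 min → rounds to 10 h 30 min
Total credited: 22 h 0 min.

22.00 hours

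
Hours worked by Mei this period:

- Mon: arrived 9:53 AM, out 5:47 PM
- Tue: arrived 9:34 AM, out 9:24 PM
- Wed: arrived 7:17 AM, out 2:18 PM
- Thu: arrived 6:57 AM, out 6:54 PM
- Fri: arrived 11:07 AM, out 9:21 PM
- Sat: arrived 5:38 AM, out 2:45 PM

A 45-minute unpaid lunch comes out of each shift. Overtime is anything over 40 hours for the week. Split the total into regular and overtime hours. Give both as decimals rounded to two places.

Mon: 9:53 AM–5:47 PM = 7 h 54 min; less 45 min break → 7 h 9 min
Tue: 9:34 AM–9:24 PM = 11 h 50 min; less 45 min break → 11 h 5 min
Wed: 7:17 AM–2:18 PM = 7 h 1 min; less 45 min break → 6 h 16 min
Thu: 6:57 AM–6:54 PM = 11 h 57 min; less 45 min break → 11 h 12 min
Fri: 11:07 AM–9:21 PM = 10 h 14 min; less 45 min break → 9 h 29 min
Sat: 5:38 AM–2:45 PM = 9 h 7 min; less 45 min break → 8 h 22 min
Total worked: 53 h 33 min = 53.55 h.
Threshold 40 h → overtime 13 h 33 min, regular 40 h 0 min.

Regular 40.00 hours, overtime 13.55 hours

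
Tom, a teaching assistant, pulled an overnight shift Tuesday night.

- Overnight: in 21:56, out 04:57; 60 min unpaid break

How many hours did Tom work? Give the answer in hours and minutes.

Overnight: 21:56 → midnight = 2 h 4 min; midnight → 04:57 = 4 h 57 min; span 7 h 1 min; less 60 min break → 6 h 1 min

6 h 1 min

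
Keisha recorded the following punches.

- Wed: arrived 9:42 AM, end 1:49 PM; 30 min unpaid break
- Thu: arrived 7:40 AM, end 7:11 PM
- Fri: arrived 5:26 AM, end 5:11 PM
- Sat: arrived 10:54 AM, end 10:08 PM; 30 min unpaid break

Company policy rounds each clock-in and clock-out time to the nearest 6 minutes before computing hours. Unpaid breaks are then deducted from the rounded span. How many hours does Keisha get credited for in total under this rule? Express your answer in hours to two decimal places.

37.60 hours

Wed: in 9:42 AM→9:42 AM, out 1:49 PM→1:48 PM; 4 h 6 min − 30 min = 3 h 36 min
Thu: in 7:40 AM→7:42 AM, out 7:11 PM→7:12 PM; 11 h 30 min
Fri: in 5:26 AM→5:24 AM, out 5:11 PM→5:12 PM; 11 h 48 min
Sat: in 10:54 AM→10:54 AM, out 10:08 PM→10:06 PM; 11 h 12 min − 30 min = 10 h 42 min
Total credited: 37 h 36 min.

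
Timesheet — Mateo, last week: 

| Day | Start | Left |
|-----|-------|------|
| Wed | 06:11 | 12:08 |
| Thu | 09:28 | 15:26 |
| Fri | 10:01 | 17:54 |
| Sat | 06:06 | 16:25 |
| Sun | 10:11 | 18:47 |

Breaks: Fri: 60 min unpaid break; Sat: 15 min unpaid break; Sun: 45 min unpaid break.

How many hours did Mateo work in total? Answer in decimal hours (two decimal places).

Wed: 06:11–12:08 = 5 h 57 min
Thu: 09:28–15:26 = 5 h 58 min
Fri: 10:01–17:54 = 7 h 53 min; less 60 min break → 6 h 53 min
Sat: 06:06–16:25 = 10 h 19 min; less 15 min break → 10 h 4 min
Sun: 10:11–18:47 = 8 h 36 min; less 45 min break → 7 h 51 min
Total: 5 h 57 min + 5 h 58 min + 6 h 53 min + 10 h 4 min + 7 h 51 min = 36 h 43 min.

36.72 hours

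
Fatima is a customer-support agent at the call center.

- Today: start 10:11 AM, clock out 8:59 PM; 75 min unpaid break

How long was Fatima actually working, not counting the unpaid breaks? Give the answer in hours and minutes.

Today: 10:11 AM–8:59 PM = 10 h 48 min; less 75 min break → 9 h 33 min

9 h 33 min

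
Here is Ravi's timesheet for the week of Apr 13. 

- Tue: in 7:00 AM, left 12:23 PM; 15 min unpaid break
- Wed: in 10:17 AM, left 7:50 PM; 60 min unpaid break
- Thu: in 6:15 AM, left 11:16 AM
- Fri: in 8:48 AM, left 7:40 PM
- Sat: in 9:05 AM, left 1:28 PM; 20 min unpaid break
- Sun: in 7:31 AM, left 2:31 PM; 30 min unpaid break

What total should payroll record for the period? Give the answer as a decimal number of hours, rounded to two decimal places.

Tue: 7:00 AM–12:23 PM = 5 h 23 min; less 15 min break → 5 h 8 min
Wed: 10:17 AM–7:50 PM = 9 h 33 min; less 60 min break → 8 h 33 min
Thu: 6:15 AM–11:16 AM = 5 h 1 min
Fri: 8:48 AM–7:40 PM = 10 h 52 min
Sat: 9:05 AM–1:28 PM = 4 h 23 min; less 20 min break → 4 h 3 min
Sun: 7:31 AM–2:31 PM = 7 h 0 min; less 30 min break → 6 h 30 min
Total: 5 h 8 min + 8 h 33 min + 5 h 1 min + 10 h 52 min + 4 h 3 min + 6 h 30 min = 40 h 7 min.

40.12 hours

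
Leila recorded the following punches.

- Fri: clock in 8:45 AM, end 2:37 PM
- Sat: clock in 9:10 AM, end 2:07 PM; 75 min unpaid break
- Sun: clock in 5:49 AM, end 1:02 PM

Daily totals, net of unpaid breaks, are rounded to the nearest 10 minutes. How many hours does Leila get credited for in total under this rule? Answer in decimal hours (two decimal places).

Fri: 8:45 AM–2:37 PM = 5 h 52 min → rounds to 5 h 50 min
Sat: 9:10 AM–2:07 PM = 4 h 57 min − 75 min = 3 h 42 min → rounds to 3 h 40 min
Sun: 5:49 AM–1:02 PM = 7 h 13 min → rounds to 7 h 10 min
Total credited: 16 h 40 min.

16.67 hours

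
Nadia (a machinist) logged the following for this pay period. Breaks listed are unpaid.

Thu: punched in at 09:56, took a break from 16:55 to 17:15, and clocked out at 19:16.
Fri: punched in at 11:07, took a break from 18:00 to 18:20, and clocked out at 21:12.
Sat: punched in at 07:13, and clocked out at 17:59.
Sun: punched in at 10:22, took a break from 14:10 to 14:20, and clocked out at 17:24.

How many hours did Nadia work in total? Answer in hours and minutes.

Thu: 09:56–19:16 = 9 h 20 min; less 20 min break → 9 h 0 min
Fri: 11:07–21:12 = 10 h 5 min; less 20 min break → 9 h 45 min
Sat: 07:13–17:59 = 10 h 46 min
Sun: 10:22–17:24 = 7 h 2 min; less 10 min break → 6 h 52 min
Total: 9 h 0 min + 9 h 45 min + 10 h 46 min + 6 h 52 min = 36 h 23 min.

36 h 23 min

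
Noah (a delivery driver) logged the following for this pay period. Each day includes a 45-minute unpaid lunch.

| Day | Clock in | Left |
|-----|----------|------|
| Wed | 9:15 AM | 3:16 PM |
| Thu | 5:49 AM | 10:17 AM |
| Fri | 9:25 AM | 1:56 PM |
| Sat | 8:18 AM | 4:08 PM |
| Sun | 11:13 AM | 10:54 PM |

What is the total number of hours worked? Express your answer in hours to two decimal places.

30.77 hours

Wed: 9:15 AM–3:16 PM = 6 h 1 min; less 45 min break → 5 h 16 min
Thu: 5:49 AM–10:17 AM = 4 h 28 min; less 45 min break → 3 h 43 min
Fri: 9:25 AM–1:56 PM = 4 h 31 min; less 45 min break → 3 h 46 min
Sat: 8:18 AM–4:08 PM = 7 h 50 min; less 45 min break → 7 h 5 min
Sun: 11:13 AM–10:54 PM = 11 h 41 min; less 45 min break → 10 h 56 min
Total: 5 h 16 min + 3 h 43 min + 3 h 46 min + 7 h 5 min + 10 h 56 min = 30 h 46 min.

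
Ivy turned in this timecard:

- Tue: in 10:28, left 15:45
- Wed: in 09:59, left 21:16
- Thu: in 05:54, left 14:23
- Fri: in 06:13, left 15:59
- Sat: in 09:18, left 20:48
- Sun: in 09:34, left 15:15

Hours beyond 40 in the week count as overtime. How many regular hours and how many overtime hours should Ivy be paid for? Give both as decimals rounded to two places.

Regular 40.00 hours, overtime 12.00 hours

Tue: 10:28–15:45 = 5 h 17 min
Wed: 09:59–21:16 = 11 h 17 min
Thu: 05:54–14:23 = 8 h 29 min
Fri: 06:13–15:59 = 9 h 46 min
Sat: 09:18–20:48 = 11 h 30 min
Sun: 09:34–15:15 = 5 h 41 min
Total worked: 52 h 0 min = 52.00 h.
Threshold 40 h → overtime 12 h 0 min, regular 40 h 0 min.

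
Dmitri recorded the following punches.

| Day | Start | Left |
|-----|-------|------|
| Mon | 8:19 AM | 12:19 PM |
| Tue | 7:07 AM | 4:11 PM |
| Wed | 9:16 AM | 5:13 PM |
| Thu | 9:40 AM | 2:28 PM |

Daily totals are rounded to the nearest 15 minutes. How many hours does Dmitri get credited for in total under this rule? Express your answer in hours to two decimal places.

25.75 hours

Mon: 8:19 AM–12:19 PM = 4 h 0 min → rounds to 4 h 0 min
Tue: 7:07 AM–4:11 PM = 9 h 4 min → rounds to 9 h 0 min
Wed: 9:16 AM–5:13 PM = 7 h 57 min → rounds to 8 h 0 min
Thu: 9:40 AM–2:28 PM = 4 h 48 min → rounds to 4 h 45 min
Total credited: 25 h 45 min.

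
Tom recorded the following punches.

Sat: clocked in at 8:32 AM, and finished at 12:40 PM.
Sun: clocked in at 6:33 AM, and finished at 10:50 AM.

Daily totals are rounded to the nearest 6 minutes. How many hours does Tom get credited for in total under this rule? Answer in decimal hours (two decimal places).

8.40 hours

Sat: 8:32 AM–12:40 PM = 4 h 8 min → rounds to 4 h 6 min
Sun: 6:33 AM–10:50 AM = 4 h 17 min → rounds to 4 h 18 min
Total credited: 8 h 24 min.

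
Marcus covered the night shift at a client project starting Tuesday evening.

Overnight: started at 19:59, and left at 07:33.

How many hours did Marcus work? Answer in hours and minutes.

11 h 34 min

Overnight: 19:59 → midnight = 4 h 1 min; midnight → 07:33 = 7 h 33 min; span 11 h 34 min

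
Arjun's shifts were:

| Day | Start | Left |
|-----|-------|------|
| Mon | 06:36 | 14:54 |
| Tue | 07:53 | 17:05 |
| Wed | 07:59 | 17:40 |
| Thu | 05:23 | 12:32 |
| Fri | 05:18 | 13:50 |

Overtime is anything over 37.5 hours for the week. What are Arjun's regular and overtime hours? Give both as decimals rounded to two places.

Mon: 06:36–14:54 = 8 h 18 min
Tue: 07:53–17:05 = 9 h 12 min
Wed: 07:59–17:40 = 9 h 41 min
Thu: 05:23–12:32 = 7 h 9 min
Fri: 05:18–13:50 = 8 h 32 min
Total worked: 42 h 52 min = 42.87 h.
Threshold 37.5 h → overtime 5 h 22 min, regular 37 h 30 min.

Regular 37.50 hours, overtime 5.37 hours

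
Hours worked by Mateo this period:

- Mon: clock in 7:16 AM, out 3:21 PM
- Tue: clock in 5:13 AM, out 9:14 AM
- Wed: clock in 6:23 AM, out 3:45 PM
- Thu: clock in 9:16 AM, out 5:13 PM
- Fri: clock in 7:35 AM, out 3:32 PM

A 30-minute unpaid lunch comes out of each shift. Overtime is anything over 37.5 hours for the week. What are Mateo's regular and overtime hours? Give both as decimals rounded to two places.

Mon: 7:16 AM–3:21 PM = 8 h 5 min; less 30 min break → 7 h 35 min
Tue: 5:13 AM–9:14 AM = 4 h 1 min; less 30 min break → 3 h 31 min
Wed: 6:23 AM–3:45 PM = 9 h 22 min; less 30 min break → 8 h 52 min
Thu: 9:16 AM–5:13 PM = 7 h 57 min; less 30 min break → 7 h 27 min
Fri: 7:35 AM–3:32 PM = 7 h 57 min; less 30 min break → 7 h 27 min
Total worked: 34 h 52 min = 34.87 h.
Threshold 37.5 h → overtime 0 h 0 min, regular 34 h 52 min.

Regular 34.87 hours, overtime 0.00 hours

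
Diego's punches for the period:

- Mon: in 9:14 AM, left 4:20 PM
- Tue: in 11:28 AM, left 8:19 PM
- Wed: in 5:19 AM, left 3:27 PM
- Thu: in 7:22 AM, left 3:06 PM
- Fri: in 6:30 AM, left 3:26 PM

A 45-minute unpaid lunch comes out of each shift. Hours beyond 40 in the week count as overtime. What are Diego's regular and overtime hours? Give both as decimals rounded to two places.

Mon: 9:14 AM–4:20 PM = 7 h 6 min; less 45 min break → 6 h 21 min
Tue: 11:28 AM–8:19 PM = 8 h 51 min; less 45 min break → 8 h 6 min
Wed: 5:19 AM–3:27 PM = 10 h 8 min; less 45 min break → 9 h 23 min
Thu: 7:22 AM–3:06 PM = 7 h 44 min; less 45 min break → 6 h 59 min
Fri: 6:30 AM–3:26 PM = 8 h 56 min; less 45 min break → 8 h 11 min
Total worked: 39 h 0 min = 39.00 h.
Threshold 40 h → overtime 0 h 0 min, regular 39 h 0 min.

Regular 39.00 hours, overtime 0.00 hours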